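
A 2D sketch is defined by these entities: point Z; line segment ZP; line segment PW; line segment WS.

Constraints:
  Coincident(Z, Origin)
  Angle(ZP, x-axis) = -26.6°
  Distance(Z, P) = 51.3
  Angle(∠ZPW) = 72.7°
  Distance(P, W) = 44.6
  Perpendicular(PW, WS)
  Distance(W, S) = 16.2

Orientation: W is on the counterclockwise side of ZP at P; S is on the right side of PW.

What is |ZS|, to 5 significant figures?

71.480

Z is at the origin; ZP runs at -26.6° with length 51.3, so P = 51.3·(cos -26.6°, sin -26.6°) = (45.870, -22.970). ∠ZPW = 72.7°, so PW runs at -26.6° + (180° − 72.7°) = 80.700° from the x-axis; with |PW| = 44.6, W = P + 44.6·(cos 80.700°, sin 80.700°) = (53.078, 21.044). PW is perpendicular to WS; with |WS| = 16.2 on the right of PW, S = W + 16.2·(0.98686, -0.16160) = (69.065, 18.426). Then |ZS| = |S − Z| = 71.480.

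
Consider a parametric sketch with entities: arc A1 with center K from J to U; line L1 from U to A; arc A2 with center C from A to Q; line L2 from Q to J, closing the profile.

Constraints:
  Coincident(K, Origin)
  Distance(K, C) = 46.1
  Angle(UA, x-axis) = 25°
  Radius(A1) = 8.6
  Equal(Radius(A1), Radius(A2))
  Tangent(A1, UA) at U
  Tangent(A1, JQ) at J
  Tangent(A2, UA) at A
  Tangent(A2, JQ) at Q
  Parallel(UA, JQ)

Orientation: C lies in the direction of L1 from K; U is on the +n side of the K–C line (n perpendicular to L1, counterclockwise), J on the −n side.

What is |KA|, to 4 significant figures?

46.90

The slot axis is L1's direction at 25.0°, so u = (cos 25.0°, sin 25.0°) = (0.9063, 0.4226) and n = (−sin 25.0°, cos 25.0°) = (-0.4226, 0.9063). K is at the origin and C lies 46.1 along u from K, so C = 46.1·u = (41.78, 19.48). Tangency of A1 to both parallel lines with radius 8.6 puts U and J at K ± 8.6·n: U = (-3.635, 7.794), J = (3.635, -7.794). Equal radii place A and Q the same way about C: A = C + 8.6·n = (38.15, 27.28), Q = C − 8.6·n = (45.42, 11.69). Then |KA| = |A − K| = 46.90.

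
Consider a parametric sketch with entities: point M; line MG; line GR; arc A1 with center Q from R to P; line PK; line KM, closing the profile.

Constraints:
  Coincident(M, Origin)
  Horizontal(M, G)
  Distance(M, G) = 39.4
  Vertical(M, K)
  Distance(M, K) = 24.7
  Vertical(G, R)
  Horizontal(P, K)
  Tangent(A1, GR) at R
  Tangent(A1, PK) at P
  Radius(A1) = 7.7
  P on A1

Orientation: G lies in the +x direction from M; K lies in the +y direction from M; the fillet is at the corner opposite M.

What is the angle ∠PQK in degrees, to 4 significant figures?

76.35°

M is at the origin; M and G share the same y with |MG| = 39.4 and G on the +x side, so G = (39.40, 0.000). MK is vertical with |MK| = 24.7 and K on the +y side, so K = (0.000, 24.70). The virtual corner opposite M is at (39.40, 24.70). A1 meets GR tangentially, so QR is at right angles to GR and the tangent condition forces QP to be normal to PK, with radius 7.7, so the center Q sits 7.7 in from both sides at Q = (31.70, 17.00). That places the tangent points at R = (39.40, 17.00) on GR and P = (31.70, 24.70) on PK. Then cos ∠PQK = QP·QK / (|QP||QK|), giving 76.35°.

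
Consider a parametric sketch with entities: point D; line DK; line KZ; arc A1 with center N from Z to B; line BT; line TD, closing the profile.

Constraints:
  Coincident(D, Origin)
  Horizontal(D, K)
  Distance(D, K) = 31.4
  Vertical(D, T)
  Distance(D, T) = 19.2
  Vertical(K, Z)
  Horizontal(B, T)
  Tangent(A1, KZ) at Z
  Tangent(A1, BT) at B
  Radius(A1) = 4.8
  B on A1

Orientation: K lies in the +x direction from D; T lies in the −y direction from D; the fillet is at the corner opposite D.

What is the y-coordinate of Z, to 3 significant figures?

-14.4

D is at the origin; DK is horizontal with |DK| = 31.4 and K on the +x side, so K = (31.4, 0.00). D and T share the same x with |DT| = 19.2 and T on the −y side, so T = (0.00, -19.2). The virtual corner opposite D is at (31.4, -19.2). Since A1 is tangent to KZ there, NZ ⟂ KZ and tangency of A1 to BT means the radius NB is perpendicular to BT, with radius 4.8, so the center N sits 4.8 in from both sides at N = (26.6, -14.4). That places the tangent points at Z = (31.4, -14.4) on KZ and B = (26.6, -19.2) on BT. So Z.y = -14.4.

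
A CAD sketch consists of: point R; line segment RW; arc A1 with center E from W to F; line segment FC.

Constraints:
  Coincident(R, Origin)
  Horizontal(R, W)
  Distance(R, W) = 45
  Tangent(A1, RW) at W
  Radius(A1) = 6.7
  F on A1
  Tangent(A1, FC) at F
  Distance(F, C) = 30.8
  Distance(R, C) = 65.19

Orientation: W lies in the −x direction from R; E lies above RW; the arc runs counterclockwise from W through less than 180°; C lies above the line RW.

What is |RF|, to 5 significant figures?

40.324

Checks: R = (0.00, 0.00) ✓; |EF| = 6.700 ✓; ∠(EF, FC) = 90.00° ✓; |FC| = 30.80 ✓; |RC| = 65.19 ✓.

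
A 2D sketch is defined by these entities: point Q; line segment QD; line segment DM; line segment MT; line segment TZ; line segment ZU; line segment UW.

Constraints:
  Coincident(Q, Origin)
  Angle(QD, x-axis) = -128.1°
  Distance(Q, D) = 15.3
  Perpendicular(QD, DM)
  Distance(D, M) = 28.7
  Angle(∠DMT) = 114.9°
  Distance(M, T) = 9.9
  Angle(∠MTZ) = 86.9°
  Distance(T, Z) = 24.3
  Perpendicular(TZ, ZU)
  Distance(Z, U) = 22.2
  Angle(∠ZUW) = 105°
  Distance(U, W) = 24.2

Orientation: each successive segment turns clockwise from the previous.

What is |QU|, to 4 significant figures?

18.03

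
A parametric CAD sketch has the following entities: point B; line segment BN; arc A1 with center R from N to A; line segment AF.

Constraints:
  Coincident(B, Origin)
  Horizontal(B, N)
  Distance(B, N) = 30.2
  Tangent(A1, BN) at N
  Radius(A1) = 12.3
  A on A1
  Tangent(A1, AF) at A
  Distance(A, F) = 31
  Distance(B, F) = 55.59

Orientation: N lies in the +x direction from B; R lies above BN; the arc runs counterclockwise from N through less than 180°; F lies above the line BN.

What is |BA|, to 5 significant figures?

44.895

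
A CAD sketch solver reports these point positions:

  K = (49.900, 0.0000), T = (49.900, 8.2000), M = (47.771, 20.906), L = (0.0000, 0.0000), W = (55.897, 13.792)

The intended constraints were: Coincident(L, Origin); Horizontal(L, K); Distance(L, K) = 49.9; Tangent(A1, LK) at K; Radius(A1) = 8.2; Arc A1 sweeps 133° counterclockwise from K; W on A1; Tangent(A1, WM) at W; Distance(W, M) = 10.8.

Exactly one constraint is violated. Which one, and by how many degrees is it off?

Tangent(A1, WM) at W — off by 5.80°.

L = (0.00, 0.00) ✓; L.y = 0.00, K.y = 0.00 ✓; |LK| = 49.90 ✓; ∠(TK, KL) = 90.00° ✓; |TK| = 8.200 ✓; bearing(T→W) − bearing(T→K) = 133.0° ✓; |TW| = 8.200 ✓; ∠(TW, WM) = 84.20° ✗; |WM| = 10.80 ✓.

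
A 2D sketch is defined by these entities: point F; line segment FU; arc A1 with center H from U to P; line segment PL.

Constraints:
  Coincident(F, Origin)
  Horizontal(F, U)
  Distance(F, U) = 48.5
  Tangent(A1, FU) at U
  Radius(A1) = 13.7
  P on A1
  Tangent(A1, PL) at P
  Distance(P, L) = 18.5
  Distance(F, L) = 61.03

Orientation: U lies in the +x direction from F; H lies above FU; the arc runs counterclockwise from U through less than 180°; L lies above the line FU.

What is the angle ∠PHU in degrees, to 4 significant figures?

125.9°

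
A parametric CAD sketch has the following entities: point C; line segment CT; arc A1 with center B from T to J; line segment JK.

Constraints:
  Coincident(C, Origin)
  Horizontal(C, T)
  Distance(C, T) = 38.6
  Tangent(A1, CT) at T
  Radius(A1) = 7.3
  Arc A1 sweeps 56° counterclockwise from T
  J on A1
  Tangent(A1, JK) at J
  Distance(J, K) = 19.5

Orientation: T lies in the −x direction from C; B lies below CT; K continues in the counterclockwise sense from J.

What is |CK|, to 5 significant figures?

58.841

C is at the origin; C and T share the same y with |CT| = 38.6 and T on the −x side, so T = (-38.600, 0.0000). Since A1 is tangent to CT there, BT ⟂ CT, so B = T + (0, -7.3) = (-38.600, -7.3000). On A1, T sits at bearing 90° from B; a 56° counterclockwise sweep puts J at bearing 146°, so J = B + 7.3·(cos 146°, sin 146°) = (-44.652, -3.2179). Since A1 is tangent to JK there, BJ ⟂ JK, so JK runs along (−sin 146°, cos 146°); with |JK| = 19.5, K = (-55.556, -19.384). Then |CK| = |K − C| = 58.841.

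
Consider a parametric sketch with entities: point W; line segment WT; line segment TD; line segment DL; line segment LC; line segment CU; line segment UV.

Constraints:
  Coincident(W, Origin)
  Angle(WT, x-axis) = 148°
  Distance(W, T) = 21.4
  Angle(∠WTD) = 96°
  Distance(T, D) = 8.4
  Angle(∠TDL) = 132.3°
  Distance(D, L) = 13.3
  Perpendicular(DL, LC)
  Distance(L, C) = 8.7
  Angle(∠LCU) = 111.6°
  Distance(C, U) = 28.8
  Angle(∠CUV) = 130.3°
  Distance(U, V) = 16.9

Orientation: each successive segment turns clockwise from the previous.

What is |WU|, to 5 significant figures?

22.249

W is at the origin; WT runs at 148.0° with length 21.4, so T = (-18.148, 11.340). ∠WTD = 96.0° gives TD at 64.000° from the x-axis; with |TD| = 8.4, D = (-14.466, 18.890). ∠TDL = 132.3° gives DL at 16.300° from the x-axis; with |DL| = 13.3, L = (-1.7005, 22.623). DL is perpendicular to LC, so LC runs at -73.700°; with |LC| = 8.7, C = (0.74130, 14.273). ∠LCU = 111.6° gives CU at -142.10° from the x-axis; with |CU| = 28.8, U = (-21.984, -3.4187). Then |WU| = |U − W| = 22.249.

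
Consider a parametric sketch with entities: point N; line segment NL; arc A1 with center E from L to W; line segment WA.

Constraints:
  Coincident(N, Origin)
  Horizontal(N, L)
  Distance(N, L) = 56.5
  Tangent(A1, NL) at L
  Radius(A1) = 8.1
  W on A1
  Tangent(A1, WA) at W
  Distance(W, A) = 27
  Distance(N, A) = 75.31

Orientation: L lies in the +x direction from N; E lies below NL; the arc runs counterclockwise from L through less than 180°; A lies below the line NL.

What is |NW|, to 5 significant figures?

51.882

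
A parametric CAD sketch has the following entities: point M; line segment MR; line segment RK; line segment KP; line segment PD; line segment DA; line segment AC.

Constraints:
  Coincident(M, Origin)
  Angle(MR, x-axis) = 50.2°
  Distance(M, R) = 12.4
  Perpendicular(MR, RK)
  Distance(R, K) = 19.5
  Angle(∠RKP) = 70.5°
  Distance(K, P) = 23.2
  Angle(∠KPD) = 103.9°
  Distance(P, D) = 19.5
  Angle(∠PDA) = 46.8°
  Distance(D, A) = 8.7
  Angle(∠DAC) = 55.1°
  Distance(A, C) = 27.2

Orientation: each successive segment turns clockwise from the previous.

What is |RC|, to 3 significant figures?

41.3

M is at the origin; MR runs at 50.2° with length 12.4, so R = (7.94, 9.53). The perpendicularity gives RK at right angles to MR, so RK runs at -39.8°; with |RK| = 19.5, K = (22.9, -2.96). ∠RKP = 70.5° gives KP at -149° from the x-axis; with |KP| = 23.2, P = (2.97, -14.8). ∠KPD = 103.9° gives PD at 135° from the x-axis; with |PD| = 19.5, D = (-10.7, -0.916). ∠PDA = 46.8° gives DA at 1.40° from the x-axis; with |DA| = 8.7, A = (-2.02, -0.703). ∠DAC = 55.1° gives AC at -123° from the x-axis; with |AC| = 27.2, C = (-17.0, -23.4). Then |RC| = |C − R| = 41.3.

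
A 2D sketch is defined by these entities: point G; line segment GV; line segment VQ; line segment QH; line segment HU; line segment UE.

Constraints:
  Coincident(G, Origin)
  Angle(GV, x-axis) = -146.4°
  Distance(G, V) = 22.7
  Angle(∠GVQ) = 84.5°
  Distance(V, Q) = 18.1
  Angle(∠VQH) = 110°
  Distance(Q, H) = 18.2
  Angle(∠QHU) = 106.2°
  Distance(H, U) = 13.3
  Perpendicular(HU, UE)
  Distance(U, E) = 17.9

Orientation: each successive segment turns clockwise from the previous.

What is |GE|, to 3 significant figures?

12.1

G is at the origin; GV runs at -146.4° with length 22.7, so V = (-18.9, -12.6). ∠GVQ = 84.5° gives VQ at 118° from the x-axis; with |VQ| = 18.1, Q = (-27.4, 3.40). ∠VQH = 110.0° gives QH at 48.1° from the x-axis; with |QH| = 18.2, H = (-15.3, 17.0). ∠QHU = 106.2° gives HU at -25.7° from the x-axis; with |HU| = 13.3, U = (-3.29, 11.2). HU ⟂ UE, so UE runs at -116°; with |UE| = 17.9, E = (-11.1, -4.95). Then |GE| = |E − G| = 12.1.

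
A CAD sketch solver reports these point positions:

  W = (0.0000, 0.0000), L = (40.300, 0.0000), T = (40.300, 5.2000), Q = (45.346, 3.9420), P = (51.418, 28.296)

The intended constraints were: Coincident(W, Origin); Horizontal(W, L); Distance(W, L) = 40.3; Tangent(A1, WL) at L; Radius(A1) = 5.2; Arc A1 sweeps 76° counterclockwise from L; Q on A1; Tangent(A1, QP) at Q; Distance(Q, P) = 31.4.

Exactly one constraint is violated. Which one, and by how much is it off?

Distance(Q, P) = 31.4 — off by 6.30.

W = (0.00, 0.00) ✓; W.y = 0.00, L.y = 0.00 ✓; |WL| = 40.30 ✓; ∠(TL, LW) = 90.00° ✓; |TL| = 5.200 ✓; bearing(T→Q) − bearing(T→L) = 76.00° ✓; |TQ| = 5.200 ✓; ∠(TQ, QP) = 90.00° ✓; |QP| = 25.10 ✗.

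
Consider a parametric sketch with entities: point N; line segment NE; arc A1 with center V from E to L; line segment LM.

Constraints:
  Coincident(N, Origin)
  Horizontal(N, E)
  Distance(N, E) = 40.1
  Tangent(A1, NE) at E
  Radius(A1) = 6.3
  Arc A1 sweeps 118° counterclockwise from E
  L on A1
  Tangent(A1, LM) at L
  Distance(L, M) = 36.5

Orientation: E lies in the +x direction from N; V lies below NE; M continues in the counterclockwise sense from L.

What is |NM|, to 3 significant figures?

66.3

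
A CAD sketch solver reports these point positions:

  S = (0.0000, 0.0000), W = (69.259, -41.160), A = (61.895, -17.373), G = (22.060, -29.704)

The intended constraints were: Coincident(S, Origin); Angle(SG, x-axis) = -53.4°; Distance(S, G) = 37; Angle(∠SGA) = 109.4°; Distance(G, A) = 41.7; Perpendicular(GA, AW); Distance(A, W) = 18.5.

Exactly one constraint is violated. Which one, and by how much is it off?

Distance(A, W) = 18.5 — off by 6.40.

S = (0.00, 0.00) ✓; SG at -53.40° ✓; |SG| = 37.00 ✓; ∠SGA = 109.4° ✓; |GA| = 41.70 ✓; ∠(GA, AW) = 90.00° ✓; |AW| = 24.90 ✗.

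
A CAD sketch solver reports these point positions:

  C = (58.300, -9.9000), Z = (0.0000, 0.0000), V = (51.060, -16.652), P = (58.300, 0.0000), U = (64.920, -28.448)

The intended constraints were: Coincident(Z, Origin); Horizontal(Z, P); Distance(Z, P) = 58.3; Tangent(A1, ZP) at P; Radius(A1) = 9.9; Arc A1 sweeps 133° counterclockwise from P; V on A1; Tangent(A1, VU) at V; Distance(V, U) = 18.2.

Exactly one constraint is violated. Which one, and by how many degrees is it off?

Tangent(A1, VU) at V — off by 6.60°.

Z = (0.00, 0.00) ✓; Z.y = 0.00, P.y = 0.00 ✓; |ZP| = 58.30 ✓; ∠(CP, PZ) = 90.00° ✓; |CP| = 9.900 ✓; bearing(C→V) − bearing(C→P) = 133.0° ✓; |CV| = 9.900 ✓; ∠(CV, VU) = 83.40° ✗; |VU| = 18.20 ✓.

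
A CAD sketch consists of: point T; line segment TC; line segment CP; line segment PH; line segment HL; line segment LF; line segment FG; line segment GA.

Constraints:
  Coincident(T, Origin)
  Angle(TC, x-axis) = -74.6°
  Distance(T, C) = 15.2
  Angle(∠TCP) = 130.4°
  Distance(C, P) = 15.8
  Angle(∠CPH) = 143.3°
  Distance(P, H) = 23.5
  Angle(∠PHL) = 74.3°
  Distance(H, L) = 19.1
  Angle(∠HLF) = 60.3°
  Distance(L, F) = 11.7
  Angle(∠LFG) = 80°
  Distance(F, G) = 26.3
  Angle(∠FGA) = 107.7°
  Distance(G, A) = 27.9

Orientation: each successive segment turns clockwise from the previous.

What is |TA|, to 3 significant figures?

68.6

T is at the origin; TC runs at -74.6° with length 15.2, so C = (4.04, -14.7). ∠TCP = 130.4° gives CP at -124° from the x-axis; with |CP| = 15.8, P = (-4.84, -27.7). ∠CPH = 143.3° gives PH at -161° from the x-axis; with |PH| = 23.5, H = (-27.1, -35.4). ∠PHL = 74.3° gives HL at 93.4° from the x-axis; with |HL| = 19.1, L = (-28.2, -16.3). ∠HLF = 60.3° gives LF at -26.3° from the x-axis; with |LF| = 11.7, F = (-17.7, -21.5). ∠LFG = 80.0° gives FG at -126° from the x-axis; with |FG| = 26.3, G = (-33.3, -42.7). ∠FGA = 107.7° gives GA at 161° from the x-axis; with |GA| = 27.9, A = (-59.7, -33.8). Then |TA| = |A − T| = 68.6.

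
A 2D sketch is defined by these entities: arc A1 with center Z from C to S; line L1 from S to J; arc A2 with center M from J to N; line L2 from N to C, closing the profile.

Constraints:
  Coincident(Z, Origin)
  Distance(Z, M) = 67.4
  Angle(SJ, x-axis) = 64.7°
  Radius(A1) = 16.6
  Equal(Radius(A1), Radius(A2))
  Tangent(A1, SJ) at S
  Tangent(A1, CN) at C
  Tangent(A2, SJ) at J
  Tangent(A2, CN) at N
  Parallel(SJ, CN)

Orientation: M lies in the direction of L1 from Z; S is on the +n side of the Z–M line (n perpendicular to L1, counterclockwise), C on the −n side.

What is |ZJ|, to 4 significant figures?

69.41

The slot axis is L1's direction at 64.7°, so u = (cos 64.7°, sin 64.7°) = (0.4274, 0.9041) and n = (−sin 64.7°, cos 64.7°) = (-0.9041, 0.4274). Z is at the origin and M lies 67.4 along u from Z, so M = 67.4·u = (28.80, 60.94). Tangency of A1 to both parallel lines with radius 16.6 puts S and C at Z ± 16.6·n: S = (-15.01, 7.094), C = (15.01, -7.094). Equal radii place J and N the same way about M: J = M + 16.6·n = (13.80, 68.03), N = M − 16.6·n = (43.81, 53.84). Then |ZJ| = |J − Z| = 69.41.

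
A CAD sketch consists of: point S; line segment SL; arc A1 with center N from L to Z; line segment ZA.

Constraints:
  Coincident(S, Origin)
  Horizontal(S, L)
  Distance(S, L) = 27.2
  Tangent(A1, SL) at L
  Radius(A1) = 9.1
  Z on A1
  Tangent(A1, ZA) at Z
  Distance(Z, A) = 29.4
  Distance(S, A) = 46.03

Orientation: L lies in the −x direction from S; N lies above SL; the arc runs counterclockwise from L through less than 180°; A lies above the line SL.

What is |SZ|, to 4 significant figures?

21.15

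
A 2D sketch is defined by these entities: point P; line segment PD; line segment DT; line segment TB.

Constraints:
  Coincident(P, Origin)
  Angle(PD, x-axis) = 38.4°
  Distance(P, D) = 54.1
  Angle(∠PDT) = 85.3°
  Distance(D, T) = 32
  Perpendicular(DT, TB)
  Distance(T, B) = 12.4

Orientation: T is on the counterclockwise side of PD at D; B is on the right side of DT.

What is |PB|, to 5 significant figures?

71.819

P is at the origin; PD runs at 38.4° with length 54.1, so D = 54.1·(cos 38.4°, sin 38.4°) = (42.398, 33.604). ∠PDT = 85.3°, so DT runs at 38.4° + (180° − 85.3°) = 133.10° from the x-axis; with |DT| = 32.0, T = D + 32.0·(cos 133.10°, sin 133.10°) = (20.533, 56.969). The perpendicularity gives TB at right angles to DT; with |TB| = 12.4 on the right of DT, B = T + 12.4·(0.73016, 0.68327) = (29.587, 65.442). Then |PB| = |B − P| = 71.819.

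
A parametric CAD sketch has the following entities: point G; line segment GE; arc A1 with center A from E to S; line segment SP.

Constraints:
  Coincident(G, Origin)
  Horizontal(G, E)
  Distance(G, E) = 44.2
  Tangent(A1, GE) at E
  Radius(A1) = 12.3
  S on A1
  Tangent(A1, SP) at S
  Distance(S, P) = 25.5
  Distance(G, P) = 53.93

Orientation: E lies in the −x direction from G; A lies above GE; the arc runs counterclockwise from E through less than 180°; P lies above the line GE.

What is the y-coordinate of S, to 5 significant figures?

14.487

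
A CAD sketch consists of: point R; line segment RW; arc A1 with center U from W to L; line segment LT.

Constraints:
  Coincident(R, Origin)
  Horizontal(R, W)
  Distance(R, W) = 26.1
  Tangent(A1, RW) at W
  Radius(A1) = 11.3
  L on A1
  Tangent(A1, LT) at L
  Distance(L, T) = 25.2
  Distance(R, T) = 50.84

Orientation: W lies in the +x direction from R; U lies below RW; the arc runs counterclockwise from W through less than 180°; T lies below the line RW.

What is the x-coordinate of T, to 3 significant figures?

34.1

Checks: ∠(UW, WR) = 90.00° ✓; |UL| = 11.30 ✓; ∠(UL, LT) = 90.00° ✓; |LT| = 25.20 ✓; |RT| = 50.84 ✓.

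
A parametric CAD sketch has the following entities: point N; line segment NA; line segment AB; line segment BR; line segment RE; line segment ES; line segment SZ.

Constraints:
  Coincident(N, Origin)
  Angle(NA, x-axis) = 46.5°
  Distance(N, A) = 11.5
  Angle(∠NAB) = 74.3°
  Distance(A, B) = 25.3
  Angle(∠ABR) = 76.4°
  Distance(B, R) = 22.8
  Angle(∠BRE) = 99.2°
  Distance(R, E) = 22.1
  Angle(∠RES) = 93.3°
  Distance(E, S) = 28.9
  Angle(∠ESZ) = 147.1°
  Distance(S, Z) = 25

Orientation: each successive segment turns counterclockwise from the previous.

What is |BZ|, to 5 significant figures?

31.866

∠RES = 93.3° gives ES at 63.300° from the x-axis; with |ES| = 28.9, S = (13.211, 15.079). ∠ESZ = 147.1° gives SZ at 96.200° from the x-axis; with |SZ| = 25.0, Z = (10.511, 39.933). Then |BZ| = |Z − B| = 31.866.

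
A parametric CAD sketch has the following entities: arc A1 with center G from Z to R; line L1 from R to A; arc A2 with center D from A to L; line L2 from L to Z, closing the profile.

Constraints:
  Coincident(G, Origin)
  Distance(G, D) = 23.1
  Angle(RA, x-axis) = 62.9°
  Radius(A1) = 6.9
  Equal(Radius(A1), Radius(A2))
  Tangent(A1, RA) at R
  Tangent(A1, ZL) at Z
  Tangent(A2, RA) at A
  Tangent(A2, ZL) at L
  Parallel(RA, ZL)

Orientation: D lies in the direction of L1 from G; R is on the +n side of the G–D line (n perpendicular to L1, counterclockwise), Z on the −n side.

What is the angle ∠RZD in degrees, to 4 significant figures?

73.37°

The slot axis is L1's direction at 62.9°, so u = (cos 62.9°, sin 62.9°) = (0.4555, 0.8902) and n = (−sin 62.9°, cos 62.9°) = (-0.8902, 0.4555). G is at the origin and D lies 23.1 along u from G, so D = 23.1·u = (10.52, 20.56). Tangency of A1 to both parallel lines with radius 6.9 puts R and Z at G ± 6.9·n: R = (-6.142, 3.143), Z = (6.142, -3.143). Then cos ∠RZD = ZR·ZD / (|ZR||ZD|), giving 73.37°.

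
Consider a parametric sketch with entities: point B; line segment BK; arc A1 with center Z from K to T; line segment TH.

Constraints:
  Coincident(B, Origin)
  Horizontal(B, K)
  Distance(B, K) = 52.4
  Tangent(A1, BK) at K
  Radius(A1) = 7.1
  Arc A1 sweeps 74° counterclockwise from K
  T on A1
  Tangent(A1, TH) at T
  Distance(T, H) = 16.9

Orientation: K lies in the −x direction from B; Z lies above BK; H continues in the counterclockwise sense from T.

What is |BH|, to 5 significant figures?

46.170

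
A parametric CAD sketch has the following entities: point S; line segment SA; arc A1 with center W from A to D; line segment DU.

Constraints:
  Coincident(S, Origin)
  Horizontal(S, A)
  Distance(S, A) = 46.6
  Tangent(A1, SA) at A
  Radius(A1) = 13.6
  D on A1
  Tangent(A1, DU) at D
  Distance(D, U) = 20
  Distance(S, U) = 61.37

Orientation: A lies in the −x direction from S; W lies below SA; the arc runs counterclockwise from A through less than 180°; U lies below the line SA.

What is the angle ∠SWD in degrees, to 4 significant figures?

166.3°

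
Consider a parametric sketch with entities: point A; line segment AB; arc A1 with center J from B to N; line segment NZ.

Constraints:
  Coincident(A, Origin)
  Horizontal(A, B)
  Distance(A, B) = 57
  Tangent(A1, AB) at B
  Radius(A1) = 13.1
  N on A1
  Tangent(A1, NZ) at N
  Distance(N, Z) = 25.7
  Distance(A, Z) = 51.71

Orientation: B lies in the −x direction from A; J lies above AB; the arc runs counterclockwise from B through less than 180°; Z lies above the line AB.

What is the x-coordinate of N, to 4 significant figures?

-44.28

Checks: |JN| = 13.10 ✓; ∠(JN, NZ) = 90.00° ✓; |NZ| = 25.70 ✓; |AZ| = 51.71 ✓.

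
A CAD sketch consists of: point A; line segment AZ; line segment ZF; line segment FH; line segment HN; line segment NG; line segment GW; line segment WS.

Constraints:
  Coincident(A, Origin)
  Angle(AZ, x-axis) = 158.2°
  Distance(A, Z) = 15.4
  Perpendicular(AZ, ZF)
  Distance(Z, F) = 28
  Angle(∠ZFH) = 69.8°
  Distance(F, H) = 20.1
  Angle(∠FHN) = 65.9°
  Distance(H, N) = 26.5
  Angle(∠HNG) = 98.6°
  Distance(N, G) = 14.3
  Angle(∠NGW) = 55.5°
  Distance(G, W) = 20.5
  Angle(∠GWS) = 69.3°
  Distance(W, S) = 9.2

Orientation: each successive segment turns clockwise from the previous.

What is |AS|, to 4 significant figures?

11.11

∠NGW = 55.5° gives GW at -2.000° from the x-axis; with |GW| = 20.5, W = (-0.3868, 18.88). ∠GWS = 69.3° gives WS at -112.7° from the x-axis; with |WS| = 9.2, S = (-3.937, 10.39). Then |AS| = |S − A| = 11.11.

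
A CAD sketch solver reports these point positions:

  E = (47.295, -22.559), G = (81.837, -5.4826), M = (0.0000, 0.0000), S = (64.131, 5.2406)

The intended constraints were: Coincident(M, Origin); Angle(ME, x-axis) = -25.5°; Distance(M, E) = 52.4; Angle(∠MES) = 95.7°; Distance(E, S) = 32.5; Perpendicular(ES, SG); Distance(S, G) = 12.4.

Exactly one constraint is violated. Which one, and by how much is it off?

Distance(S, G) = 12.4 — off by 8.30.

M = (0.00, 0.00) ✓; ME at -25.50° ✓; |ME| = 52.40 ✓; ∠MES = 95.70° ✓; |ES| = 32.50 ✓; ∠(ES, SG) = 90.00° ✓; |SG| = 20.70 ✗.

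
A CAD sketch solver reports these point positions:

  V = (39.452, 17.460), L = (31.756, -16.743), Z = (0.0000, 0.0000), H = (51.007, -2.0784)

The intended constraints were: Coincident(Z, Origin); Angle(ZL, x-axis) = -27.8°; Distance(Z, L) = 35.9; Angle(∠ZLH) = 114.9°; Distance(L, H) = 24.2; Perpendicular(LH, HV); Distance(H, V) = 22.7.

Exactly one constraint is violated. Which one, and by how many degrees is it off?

Perpendicular(LH, HV) — off by 6.70°.

Z = (0.00, 0.00) ✓; ZL at -27.80° ✓; |ZL| = 35.90 ✓; ∠ZLH = 114.9° ✓; |LH| = 24.20 ✓; ∠(LH, HV) = 83.30° ✗; |HV| = 22.70 ✓.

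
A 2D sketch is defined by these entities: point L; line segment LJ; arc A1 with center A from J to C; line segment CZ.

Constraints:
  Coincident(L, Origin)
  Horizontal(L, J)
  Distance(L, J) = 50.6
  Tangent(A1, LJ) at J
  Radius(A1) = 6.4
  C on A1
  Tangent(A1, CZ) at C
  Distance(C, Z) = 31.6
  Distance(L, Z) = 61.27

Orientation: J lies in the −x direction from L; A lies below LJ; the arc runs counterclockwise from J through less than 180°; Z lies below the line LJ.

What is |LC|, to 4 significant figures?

57.33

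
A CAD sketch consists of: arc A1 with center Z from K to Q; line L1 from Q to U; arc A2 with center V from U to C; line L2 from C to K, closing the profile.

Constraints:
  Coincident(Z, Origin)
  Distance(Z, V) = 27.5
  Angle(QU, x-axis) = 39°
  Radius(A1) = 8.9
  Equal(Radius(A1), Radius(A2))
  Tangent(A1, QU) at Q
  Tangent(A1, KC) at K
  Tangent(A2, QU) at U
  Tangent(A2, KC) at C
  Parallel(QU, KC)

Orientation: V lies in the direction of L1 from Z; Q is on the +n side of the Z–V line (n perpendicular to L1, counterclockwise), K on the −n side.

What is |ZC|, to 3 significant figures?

28.9

Tangency of A1 to both parallel lines with radius 8.9 puts Q and K at Z ± 8.9·n: Q = (-5.60, 6.92), K = (5.60, -6.92). Equal radii place U and C the same way about V: U = V + 8.9·n = (15.8, 24.2), C = V − 8.9·n = (27.0, 10.4). Then |ZC| = |C − Z| = 28.9.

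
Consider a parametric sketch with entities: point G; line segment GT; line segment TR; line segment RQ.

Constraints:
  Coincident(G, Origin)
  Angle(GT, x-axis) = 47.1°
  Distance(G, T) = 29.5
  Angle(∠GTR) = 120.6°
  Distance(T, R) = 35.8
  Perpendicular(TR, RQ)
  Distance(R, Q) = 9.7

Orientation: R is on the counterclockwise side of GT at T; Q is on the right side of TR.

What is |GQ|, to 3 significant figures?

61.8

∠GTR = 120.6°, so TR runs at 47.1° + (180° − 120.6°) = 106° from the x-axis; with |TR| = 35.8, R = T + 35.8·(cos 106°, sin 106°) = (9.91, 55.9). TR ⟂ RQ; with |RQ| = 9.7 on the right of TR, Q = R + 9.7·(0.959, 0.284) = (19.2, 58.7). Then |GQ| = |Q − G| = 61.8.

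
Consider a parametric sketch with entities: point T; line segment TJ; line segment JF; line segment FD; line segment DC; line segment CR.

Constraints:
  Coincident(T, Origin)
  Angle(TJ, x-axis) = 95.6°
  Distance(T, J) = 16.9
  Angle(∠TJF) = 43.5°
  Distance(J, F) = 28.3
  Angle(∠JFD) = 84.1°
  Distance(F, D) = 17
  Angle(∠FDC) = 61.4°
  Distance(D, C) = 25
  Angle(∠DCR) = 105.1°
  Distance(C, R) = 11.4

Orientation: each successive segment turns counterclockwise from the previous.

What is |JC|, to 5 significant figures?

6.5541

∠JFD = 84.1° gives FD at -32.000° from the x-axis; with |FD| = 17.0, D = (-4.6166, -14.520). ∠FDC = 61.4° gives DC at 86.600° from the x-axis; with |DC| = 25.0, C = (-3.1339, 10.436). Then |JC| = |C − J| = 6.5541.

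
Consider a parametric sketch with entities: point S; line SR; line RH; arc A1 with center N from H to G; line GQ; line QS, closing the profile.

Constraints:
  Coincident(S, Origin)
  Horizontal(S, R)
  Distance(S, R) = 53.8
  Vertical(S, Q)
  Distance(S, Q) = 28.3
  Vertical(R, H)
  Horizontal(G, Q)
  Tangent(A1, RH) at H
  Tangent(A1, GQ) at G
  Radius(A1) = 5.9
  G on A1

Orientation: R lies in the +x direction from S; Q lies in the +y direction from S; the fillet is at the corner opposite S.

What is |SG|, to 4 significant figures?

55.64

S is at the origin; SR is horizontal with |SR| = 53.8 and R on the +x side, so R = (53.80, 0.000). S and Q share the same x with |SQ| = 28.3 and Q on the +y side, so Q = (0.000, 28.30). The virtual corner opposite S is at (53.80, 28.30). A1 meets RH tangentially, so NH is at right angles to RH and the tangent condition forces NG to be normal to GQ, with radius 5.9, so the center N sits 5.9 in from both sides at N = (47.90, 22.40). That places the tangent points at H = (53.80, 22.40) on RH and G = (47.90, 28.30) on GQ. Then |SG| = |G − S| = 55.64.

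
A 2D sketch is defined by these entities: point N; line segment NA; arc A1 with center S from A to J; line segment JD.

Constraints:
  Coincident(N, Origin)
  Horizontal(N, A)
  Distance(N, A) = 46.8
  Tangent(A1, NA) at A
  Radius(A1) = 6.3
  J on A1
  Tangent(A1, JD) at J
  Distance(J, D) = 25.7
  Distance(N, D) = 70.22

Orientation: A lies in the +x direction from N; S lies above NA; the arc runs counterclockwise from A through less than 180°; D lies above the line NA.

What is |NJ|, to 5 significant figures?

52.243

N is at the origin; NA is horizontal with |NA| = 46.8 and A on the +x side, so A = (46.800, 0.0000). A1 meets NA tangentially, so SA is at right angles to NA, so S = A + (0, 6.3) = (46.800, 6.3000). Since SJ ⟂ JD (tangency), |SD| = √(6.3² + 25.7²) = 26.461 regardless of where J sits on A1. So D lies on both circle(N, 70.22) and circle(S, 26.461); the above-NA intersection is D = (65.680, 24.840). J is the foot of the tangent from D: J = (52.157, 2.9852).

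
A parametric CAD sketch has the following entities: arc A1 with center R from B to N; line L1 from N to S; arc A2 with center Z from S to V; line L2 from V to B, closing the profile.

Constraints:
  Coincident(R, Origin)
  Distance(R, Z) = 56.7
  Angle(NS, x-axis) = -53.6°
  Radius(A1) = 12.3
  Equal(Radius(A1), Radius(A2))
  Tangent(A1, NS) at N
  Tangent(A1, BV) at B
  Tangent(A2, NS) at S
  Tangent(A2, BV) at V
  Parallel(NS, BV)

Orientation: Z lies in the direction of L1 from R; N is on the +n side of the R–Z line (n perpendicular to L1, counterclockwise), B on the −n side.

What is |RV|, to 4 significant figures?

58.02

Tangency of A1 to both parallel lines with radius 12.3 puts N and B at R ± 12.3·n: N = (9.900, 7.299), B = (-9.900, -7.299). Equal radii place S and V the same way about Z: S = Z + 12.3·n = (43.55, -38.34), V = Z − 12.3·n = (23.75, -52.94). Then |RV| = |V − R| = 58.02.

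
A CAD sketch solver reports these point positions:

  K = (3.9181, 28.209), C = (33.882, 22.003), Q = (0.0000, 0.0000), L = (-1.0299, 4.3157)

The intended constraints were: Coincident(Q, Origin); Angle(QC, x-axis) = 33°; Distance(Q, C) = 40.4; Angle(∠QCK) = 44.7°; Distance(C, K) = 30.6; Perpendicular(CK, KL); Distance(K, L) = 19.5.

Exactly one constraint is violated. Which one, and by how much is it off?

Distance(K, L) = 19.5 — off by 4.90.

Q = (0.00, 0.00) ✓; QC at 33.00° ✓; |QC| = 40.40 ✓; ∠QCK = 44.70° ✓; |CK| = 30.60 ✓; ∠(CK, KL) = 90.00° ✓; |KL| = 24.40 ✗.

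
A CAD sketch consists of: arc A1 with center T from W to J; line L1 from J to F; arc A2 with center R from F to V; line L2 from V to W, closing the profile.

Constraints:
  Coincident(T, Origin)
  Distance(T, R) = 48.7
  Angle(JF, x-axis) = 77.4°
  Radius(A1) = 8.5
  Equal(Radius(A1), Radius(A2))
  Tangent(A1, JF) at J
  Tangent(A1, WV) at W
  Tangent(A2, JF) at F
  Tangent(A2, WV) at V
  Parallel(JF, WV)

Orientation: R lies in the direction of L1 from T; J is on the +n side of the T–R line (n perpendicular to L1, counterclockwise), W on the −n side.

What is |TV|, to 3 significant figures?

49.4

Tangency of A1 to both parallel lines with radius 8.5 puts J and W at T ± 8.5·n: J = (-8.30, 1.85), W = (8.30, -1.85). Equal radii place F and V the same way about R: F = R + 8.5·n = (2.33, 49.4), V = R − 8.5·n = (18.9, 45.7). Then |TV| = |V − T| = 49.4.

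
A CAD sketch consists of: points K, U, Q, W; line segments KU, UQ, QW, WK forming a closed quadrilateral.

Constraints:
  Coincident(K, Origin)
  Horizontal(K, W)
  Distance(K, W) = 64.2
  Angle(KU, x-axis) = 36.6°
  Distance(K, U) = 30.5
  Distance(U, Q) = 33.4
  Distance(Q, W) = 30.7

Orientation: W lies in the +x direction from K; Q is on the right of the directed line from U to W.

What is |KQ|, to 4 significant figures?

38.66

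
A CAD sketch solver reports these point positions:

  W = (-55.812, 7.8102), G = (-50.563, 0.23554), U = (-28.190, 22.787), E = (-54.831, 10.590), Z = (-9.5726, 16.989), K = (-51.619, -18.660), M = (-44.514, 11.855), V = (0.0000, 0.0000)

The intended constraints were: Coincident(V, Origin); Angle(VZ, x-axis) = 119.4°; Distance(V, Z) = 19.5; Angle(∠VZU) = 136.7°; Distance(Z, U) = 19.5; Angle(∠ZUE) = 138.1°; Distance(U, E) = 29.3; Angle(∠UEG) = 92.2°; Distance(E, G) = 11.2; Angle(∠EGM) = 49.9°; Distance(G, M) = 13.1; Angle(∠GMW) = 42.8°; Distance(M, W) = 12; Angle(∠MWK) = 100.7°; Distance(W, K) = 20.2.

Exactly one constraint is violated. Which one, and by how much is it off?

Distance(W, K) = 20.2 — off by 6.60.

V = (0.00, 0.00) ✓; VZ at 119.4° ✓; |VZ| = 19.50 ✓; ∠VZU = 136.7° ✓; |ZU| = 19.50 ✓; ∠ZUE = 138.1° ✓; |UE| = 29.30 ✓; ∠UEG = 92.20° ✓; |EG| = 11.20 ✓; ∠EGM = 49.90° ✓; |GM| = 13.10 ✓; ∠GMW = 42.80° ✓; |MW| = 12.00 ✓; ∠MWK = 100.7° ✓; |WK| = 26.80 ✗.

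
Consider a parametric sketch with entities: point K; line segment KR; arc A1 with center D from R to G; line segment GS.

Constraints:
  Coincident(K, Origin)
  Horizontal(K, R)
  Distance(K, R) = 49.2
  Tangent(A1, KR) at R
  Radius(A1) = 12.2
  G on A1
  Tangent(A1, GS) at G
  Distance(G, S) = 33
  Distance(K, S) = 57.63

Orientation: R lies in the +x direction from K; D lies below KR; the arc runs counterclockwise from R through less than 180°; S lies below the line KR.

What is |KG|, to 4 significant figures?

38.87

K is at the origin; K and R share the same y with |KR| = 49.2 and R on the +x side, so R = (49.20, 0.000). A1 meets KR tangentially, so DR is at right angles to KR, so D = R + (0, -12.2) = (49.20, -12.20). Since DG ⟂ GS (tangency), |DS| = √(12.2² + 33.0²) = 35.18 regardless of where G sits on A1. So S lies on both circle(K, 57.63) and circle(D, 35.18); the below-KR intersection is S = (36.16, -44.88). G is the foot of the tangent from S: G = (37.00, -11.89).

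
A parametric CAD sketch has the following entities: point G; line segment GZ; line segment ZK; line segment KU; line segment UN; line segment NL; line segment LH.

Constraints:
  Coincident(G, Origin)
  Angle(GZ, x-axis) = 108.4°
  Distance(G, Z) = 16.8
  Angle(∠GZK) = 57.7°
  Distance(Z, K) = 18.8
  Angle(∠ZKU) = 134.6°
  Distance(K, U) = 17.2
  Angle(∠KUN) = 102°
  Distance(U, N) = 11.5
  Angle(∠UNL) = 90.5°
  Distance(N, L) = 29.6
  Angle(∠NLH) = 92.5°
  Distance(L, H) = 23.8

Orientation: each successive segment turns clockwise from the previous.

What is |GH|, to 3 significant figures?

29.1

G is at the origin; GZ runs at 108.4° with length 16.8, so Z = (-5.30, 15.9). ∠GZK = 57.7° gives ZK at -13.9° from the x-axis; with |ZK| = 18.8, K = (12.9, 11.4). ∠ZKU = 134.6° gives KU at -59.3° from the x-axis; with |KU| = 17.2, U = (21.7, -3.36). ∠KUN = 102.0° gives UN at -137° from the x-axis; with |UN| = 11.5, N = (13.3, -11.2). ∠UNL = 90.5° gives NL at 133° from the x-axis; with |NL| = 29.6, L = (-6.99, 10.4). ∠NLH = 92.5° gives LH at 45.7° from the x-axis; with |LH| = 23.8, H = (9.64, 27.4). Then |GH| = |H − G| = 29.1.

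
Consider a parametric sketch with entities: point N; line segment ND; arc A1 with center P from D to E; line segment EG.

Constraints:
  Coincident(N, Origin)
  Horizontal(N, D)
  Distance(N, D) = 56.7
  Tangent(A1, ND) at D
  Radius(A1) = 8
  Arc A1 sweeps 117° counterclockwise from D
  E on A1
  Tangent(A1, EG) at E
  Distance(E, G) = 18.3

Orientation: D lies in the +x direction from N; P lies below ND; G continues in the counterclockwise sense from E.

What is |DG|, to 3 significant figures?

28.0

On A1, D sits at bearing 90° from P; a 117° counterclockwise sweep puts E at bearing 207°, so E = P + 8.0·(cos 207°, sin 207°) = (49.6, -11.6). Since A1 is tangent to EG there, PE ⟂ EG, so EG runs along (−sin 207°, cos 207°); with |EG| = 18.3, G = (57.9, -27.9). Then |DG| = |G − D| = 28.0.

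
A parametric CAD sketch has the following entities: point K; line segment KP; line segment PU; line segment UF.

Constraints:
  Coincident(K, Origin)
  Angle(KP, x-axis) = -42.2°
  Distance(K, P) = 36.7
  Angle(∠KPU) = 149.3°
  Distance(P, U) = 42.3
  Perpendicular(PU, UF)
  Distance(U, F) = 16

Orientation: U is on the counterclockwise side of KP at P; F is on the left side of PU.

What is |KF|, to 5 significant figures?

73.907

K is at the origin; KP runs at -42.2° with length 36.7, so P = 36.7·(cos -42.2°, sin -42.2°) = (27.188, -24.652). ∠KPU = 149.3°, so PU runs at -42.2° + (180° − 149.3°) = -11.500° from the x-axis; with |PU| = 42.3, U = P + 42.3·(cos -11.500°, sin -11.500°) = (68.638, -33.085). PU ⟂ UF; with |UF| = 16.0 on the left of PU, F = U + 16.0·(0.19937, 0.97992) = (71.828, -17.407). Then |KF| = |F − K| = 73.907.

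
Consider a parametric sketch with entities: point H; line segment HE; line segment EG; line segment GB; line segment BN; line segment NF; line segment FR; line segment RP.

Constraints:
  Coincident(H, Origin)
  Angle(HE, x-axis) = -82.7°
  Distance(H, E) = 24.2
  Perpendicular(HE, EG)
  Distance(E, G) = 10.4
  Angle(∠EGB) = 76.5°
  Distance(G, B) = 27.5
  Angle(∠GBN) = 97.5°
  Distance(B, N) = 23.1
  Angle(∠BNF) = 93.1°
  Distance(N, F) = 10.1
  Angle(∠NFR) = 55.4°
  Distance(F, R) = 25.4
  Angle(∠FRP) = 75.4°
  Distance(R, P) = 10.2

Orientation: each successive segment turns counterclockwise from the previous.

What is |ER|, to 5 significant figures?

29.748

H is at the origin; HE runs at -82.7° with length 24.2, so E = (3.0750, -24.004). HE is perpendicular to EG, so EG runs at 7.3000°; with |EG| = 10.4, G = (13.391, -22.682). ∠EGB = 76.5° gives GB at 110.80° from the x-axis; with |GB| = 27.5, B = (3.6252, 3.0253). ∠GBN = 97.5° gives BN at -166.70° from the x-axis; with |BN| = 23.1, N = (-18.855, -2.2888). ∠BNF = 93.1° gives NF at -79.800° from the x-axis; with |NF| = 10.1, F = (-17.067, -12.229). ∠NFR = 55.4° gives FR at 44.800° from the x-axis; with |FR| = 25.4, R = (0.95644, 5.6685). Then |ER| = |R − E| = 29.748.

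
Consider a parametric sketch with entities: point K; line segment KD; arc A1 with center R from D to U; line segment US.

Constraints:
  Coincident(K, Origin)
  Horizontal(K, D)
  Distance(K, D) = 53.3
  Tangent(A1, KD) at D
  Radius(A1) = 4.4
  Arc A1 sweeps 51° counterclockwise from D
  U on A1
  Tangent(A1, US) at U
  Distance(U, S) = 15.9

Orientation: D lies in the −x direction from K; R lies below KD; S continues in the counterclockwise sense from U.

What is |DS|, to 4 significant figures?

19.39

K is at the origin; KD is horizontal with |KD| = 53.3 and D on the −x side, so D = (-53.30, 0.000). A1 meets KD tangentially, so RD is at right angles to KD, so R = D + (0, -4.4) = (-53.30, -4.400). On A1, D sits at bearing 90° from R; a 51° counterclockwise sweep puts U at bearing 141°, so U = R + 4.4·(cos 141°, sin 141°) = (-56.72, -1.631). Tangency of A1 to US means the radius RU is perpendicular to US, so US runs along (−sin 141°, cos 141°); with |US| = 15.9, S = (-66.73, -13.99). Then |DS| = |S − D| = 19.39.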